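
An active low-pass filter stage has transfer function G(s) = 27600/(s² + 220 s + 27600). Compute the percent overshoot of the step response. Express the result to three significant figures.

Matching coefficients with s² + 2ζω_n s + ω_n² gives ω_n² = 27600 ⇒ ω_n = 166 rad/s, and ζ = 220/(2ω_n) = 0.662.
Overshoot: exp(−π·0.662/√(1−0.662²)) = 0.0623, i.e. 6.23%.

%OS ≈ 6.23%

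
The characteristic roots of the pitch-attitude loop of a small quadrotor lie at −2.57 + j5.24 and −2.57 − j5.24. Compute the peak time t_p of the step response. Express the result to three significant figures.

t_p ≈ 0.600 s

t_p = π/ω_d with ω_d = 5.24 (the imaginary part), so t_p = 0.600 s.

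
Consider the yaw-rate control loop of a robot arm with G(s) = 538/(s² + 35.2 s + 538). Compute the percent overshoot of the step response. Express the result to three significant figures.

%OS ≈ 2.57%

Matching coefficients with s² + 2ζω_n s + ω_n² gives ω_n² = 538 ⇒ ω_n = 23.2 rad/s, and ζ = 35.2/(2ω_n) = 0.759.
Overshoot: exp(−π·0.759/√(1−0.759²)) = 0.0257, i.e. 2.57%.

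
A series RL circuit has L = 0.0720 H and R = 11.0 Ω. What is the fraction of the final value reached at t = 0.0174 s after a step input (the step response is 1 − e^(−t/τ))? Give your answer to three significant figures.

y/y_∞ ≈ 0.930

τ = L/R = 0.0720/11.0 = 0.00655 s.
y(t)/y_∞ = 1 − e^(−t/τ) = 1 − e^(−0.0174/0.00655) = 1 − e^(−2.66) = 0.930.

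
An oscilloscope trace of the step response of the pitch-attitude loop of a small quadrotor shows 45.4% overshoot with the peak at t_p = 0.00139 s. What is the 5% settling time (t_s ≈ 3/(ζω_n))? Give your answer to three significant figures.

ζ from %OS: ζ = |ln 0.454|/√(π²+ln²0.454) = 0.244.
From t_p = π/ω_d, ω_d = π/0.00139 = 2260 rad/s, so ω_n = ω_d/√(1−ζ²) = 2330 rad/s.
t_s ≈ 3/(ζω_n) = 3/(0.244·2330) = 0.00528 s.

t_s ≈ 0.00528 s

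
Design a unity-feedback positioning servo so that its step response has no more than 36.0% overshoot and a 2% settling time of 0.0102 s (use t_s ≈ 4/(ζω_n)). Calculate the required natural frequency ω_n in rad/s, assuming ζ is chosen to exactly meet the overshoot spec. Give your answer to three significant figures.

ω_n ≈ 1270 rad/s

From %OS = 100·exp(−πζ/√(1−ζ²)), invert to get ζ = −ln(OS)/√(π² + ln²(OS)) with OS = 0.360.
−ln 0.360 = 1.022, so ζ = 1.022/√(π² + 1.044) = 0.309.
From t_s ≈ 4/(ζω_n): ω_n = 4/(ζ·t_s) = 4/(0.309·0.0102) = 1270 rad/s.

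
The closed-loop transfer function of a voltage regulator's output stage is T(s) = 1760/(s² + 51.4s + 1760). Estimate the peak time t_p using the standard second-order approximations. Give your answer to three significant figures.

t_p ≈ 0.0947 s

Matching coefficients with s² + 2ζω_n s + ω_n² gives ω_n² = 1760 ⇒ ω_n = 42.0 rad/s, and ζ = 51.4/(2ω_n) = 0.613.
ω_d = 42.0·√(1 − 0.613²) = 33.2 rad/s. Then t_p = π/ω_d = 0.0947 s.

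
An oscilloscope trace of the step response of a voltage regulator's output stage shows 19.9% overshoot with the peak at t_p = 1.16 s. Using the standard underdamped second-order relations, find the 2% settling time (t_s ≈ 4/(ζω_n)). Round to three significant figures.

The overshoot fixes ζ = −ln(OS)/√(π²+ln²(OS)) = 0.457.
t_p = π/ω_d ⇒ ω_d = 2.71 rad/s; then ω_n = ω_d/√(1−ζ²) = 3.04 rad/s.
t_s ≈ 4/(ζω_n) = 4/(0.457·3.04) = 2.87 s.

t_s ≈ 2.87 s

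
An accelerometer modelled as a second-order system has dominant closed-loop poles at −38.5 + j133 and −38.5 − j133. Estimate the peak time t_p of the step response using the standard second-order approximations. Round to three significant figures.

t_p ≈ 0.0236 s

t_p = π/ω_d with ω_d = 133 (the imaginary part), so t_p = 0.0236 s.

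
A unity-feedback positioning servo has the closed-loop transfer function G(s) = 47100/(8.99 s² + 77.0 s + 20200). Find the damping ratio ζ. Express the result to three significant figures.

Dividing through by 8.99: denominator becomes s² + 8.565 s + 2247.
So ω_n = √2247 = 47.4 rad/s and ζ = 8.565/(2·47.4) = 0.0903.

ζ ≈ 0.0903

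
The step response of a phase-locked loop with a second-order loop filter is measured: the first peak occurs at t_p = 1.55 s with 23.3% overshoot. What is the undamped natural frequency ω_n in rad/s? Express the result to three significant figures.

ω_n ≈ 2.23 rad/s

ζ from %OS: ζ = |ln 0.233|/√(π²+ln²0.233) = 0.421.
From t_p = π/ω_d, ω_d = π/1.55 = 2.03 rad/s, so ω_n = ω_d/√(1−ζ²) = 2.23 rad/s.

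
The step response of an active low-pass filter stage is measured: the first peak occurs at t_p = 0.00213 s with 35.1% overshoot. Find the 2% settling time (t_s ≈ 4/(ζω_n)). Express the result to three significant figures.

t_s ≈ 0.00814 s

The overshoot fixes ζ = −ln(OS)/√(π²+ln²(OS)) = 0.316.
From t_p = π/ω_d, ω_d = π/0.00213 = 1470 rad/s, so ω_n = ω_d/√(1−ζ²) = 1550 rad/s.
t_s ≈ 4/(ζω_n) = 4/(0.316·1550) = 0.00814 s.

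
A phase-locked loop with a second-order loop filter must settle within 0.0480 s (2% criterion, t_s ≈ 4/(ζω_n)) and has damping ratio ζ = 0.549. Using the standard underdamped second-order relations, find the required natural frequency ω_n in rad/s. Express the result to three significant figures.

ω_n ≈ 152 rad/s

Rearranging t_s ≈ 4/(ζω_n) gives ω_n = 4/(ζ·t_s) = 4/(0.549 × 0.0480) = 152 rad/s.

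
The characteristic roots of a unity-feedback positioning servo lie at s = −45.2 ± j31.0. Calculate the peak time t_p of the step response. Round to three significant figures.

t_p ≈ 0.101 s

t_p = π/ω_d with ω_d = 31.0 (the imaginary part), so t_p = 0.101 s.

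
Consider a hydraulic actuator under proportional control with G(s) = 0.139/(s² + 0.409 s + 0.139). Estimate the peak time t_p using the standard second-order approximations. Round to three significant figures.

ω_n = √0.139 = 0.373 rad/s; ζ = 0.409/(2·0.373) = 0.549.
ω_d = 0.373·√(1 − 0.549²) = 0.312 rad/s. Then t_p = π/ω_d = 10.1 s.

t_p ≈ 10.1 s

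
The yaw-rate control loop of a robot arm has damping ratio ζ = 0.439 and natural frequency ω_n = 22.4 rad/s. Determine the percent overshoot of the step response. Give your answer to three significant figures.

%OS ≈ 21.5%

For an underdamped second-order system, %OS = 100·exp(−πζ/√(1−ζ²)).
πζ/√(1−ζ²) = π·0.439/√(1−0.193) = 1.535, so %OS = 100·e^(−1.535) = 21.5%.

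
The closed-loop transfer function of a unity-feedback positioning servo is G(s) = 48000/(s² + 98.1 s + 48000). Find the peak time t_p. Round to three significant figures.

t_p ≈ 0.0147 s

Comparing the denominator to s² + 2ζω_n s + ω_n²: ω_n = √48000 = 219 rad/s, and 2ζω_n = 98.1 so ζ = 98.1/(2·219) = 0.224.
ω_d = 219·√(1 − 0.224²) = 214 rad/s. Then t_p = π/ω_d = 0.0147 s.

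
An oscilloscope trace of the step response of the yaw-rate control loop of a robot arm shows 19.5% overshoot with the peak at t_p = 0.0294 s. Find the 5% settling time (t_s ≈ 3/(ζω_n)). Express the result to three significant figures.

From the overshoot, ζ = −ln(OS)/√(π²+ln²(OS)) = 0.462.
t_p = π/ω_d ⇒ ω_d = 107 rad/s; then ω_n = ω_d/√(1−ζ²) = 120 rad/s.
t_s ≈ 3/(ζω_n) = 3/(0.462·120) = 0.0540 s.

t_s ≈ 0.0540 s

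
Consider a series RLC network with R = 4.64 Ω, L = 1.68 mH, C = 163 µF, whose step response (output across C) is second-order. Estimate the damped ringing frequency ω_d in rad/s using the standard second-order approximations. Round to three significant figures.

For a series RLC circuit (capacitor voltage as output), ω_n = 1/√(LC) = 1/√(1.68 mH · 163 µF) = 1910 rad/s.
ζ = (R/2)·√(C/L) = (4.64/2)·√(163 µF/1.68 mH) = 0.723.
ω_d = ω_n√(1−ζ²) = 1320 rad/s.

ω_d ≈ 1320 rad/s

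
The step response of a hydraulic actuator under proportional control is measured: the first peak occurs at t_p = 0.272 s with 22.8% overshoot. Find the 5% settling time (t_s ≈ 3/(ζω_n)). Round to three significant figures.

t_s ≈ 0.552 s

ζ from %OS: ζ = |ln 0.228|/√(π²+ln²0.228) = 0.426.
From t_p = π/ω_d, ω_d = π/0.272 = 11.5 rad/s, so ω_n = ω_d/√(1−ζ²) = 12.8 rad/s.
t_s ≈ 3/(ζω_n) = 3/(0.426·12.8) = 0.552 s.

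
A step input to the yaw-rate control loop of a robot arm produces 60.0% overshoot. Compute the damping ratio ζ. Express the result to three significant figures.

Inverting the overshoot relation: ζ = |ln 0.600|/√(π² + ln²0.600) = 0.160.

ζ ≈ 0.160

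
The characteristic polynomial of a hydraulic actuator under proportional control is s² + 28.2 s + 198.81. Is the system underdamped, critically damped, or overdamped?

a² − 4b = 28.2² − 4·198.81 = 0 (repeated real root); the system is critically damped.

critically damped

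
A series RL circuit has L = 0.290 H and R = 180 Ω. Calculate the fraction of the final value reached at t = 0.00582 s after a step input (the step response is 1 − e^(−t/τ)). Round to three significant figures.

y/y_∞ ≈ 0.973

τ = L/R = 0.290/180 = 0.00161 s.
y(t)/y_∞ = 1 − e^(−t/τ) = 1 − e^(−0.00582/0.00161) = 1 − e^(−3.61) = 0.973.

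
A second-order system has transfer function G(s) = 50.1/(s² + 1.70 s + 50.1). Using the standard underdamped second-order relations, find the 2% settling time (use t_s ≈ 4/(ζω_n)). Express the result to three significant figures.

t_s ≈ 4.71 s

ω_n = √50.1 = 7.08 rad/s; ζ = 1.70/(2·7.08) = 0.120.
t_s ≈ 4/(ζω_n) = 4/(0.120·7.08) = 4.71 s.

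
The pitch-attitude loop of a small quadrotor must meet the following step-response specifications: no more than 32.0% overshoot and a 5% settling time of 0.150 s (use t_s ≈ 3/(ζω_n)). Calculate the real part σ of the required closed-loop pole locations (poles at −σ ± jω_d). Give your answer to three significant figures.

The settling-time spec alone fixes σ = ζω_n = 3/t_s = 3/0.150 = 20.0.
(Overshoot then fixes ζ = 0.341 and hence ω_d = σ·√(1−ζ²)/ζ = 55.1 rad/s.)

σ ≈ 20.0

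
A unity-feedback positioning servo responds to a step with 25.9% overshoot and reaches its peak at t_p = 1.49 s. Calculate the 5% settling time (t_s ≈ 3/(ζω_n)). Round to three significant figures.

From the overshoot, ζ = −ln(OS)/√(π²+ln²(OS)) = 0.395.
t_p = π/ω_d ⇒ ω_d = 2.11 rad/s; then ω_n = ω_d/√(1−ζ²) = 2.30 rad/s.
t_s ≈ 3/(ζω_n) = 3/(0.395·2.30) = 3.31 s.

t_s ≈ 3.31 s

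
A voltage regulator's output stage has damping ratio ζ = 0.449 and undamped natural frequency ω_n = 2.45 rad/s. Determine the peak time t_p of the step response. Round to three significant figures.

t_p ≈ 1.44 s

The damped frequency is ω_d = ω_n√(1−ζ²) = 2.45·√(1−0.202) = 2.19 rad/s.
Peak time t_p = π/ω_d = π/2.19 = 1.44 s.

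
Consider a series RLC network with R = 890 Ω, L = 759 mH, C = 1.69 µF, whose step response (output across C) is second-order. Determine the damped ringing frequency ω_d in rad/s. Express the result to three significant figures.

For a series RLC circuit (capacitor voltage as output), ω_n = 1/√(LC) = 1/√(759 mH · 1.69 µF) = 883 rad/s.
ζ = (R/2)·√(C/L) = (890/2)·√(1.69 µF/759 mH) = 0.664.
The damped frequency ω_d = ω_n√(1−ζ²) = 660 rad/s.

ω_d ≈ 660 rad/s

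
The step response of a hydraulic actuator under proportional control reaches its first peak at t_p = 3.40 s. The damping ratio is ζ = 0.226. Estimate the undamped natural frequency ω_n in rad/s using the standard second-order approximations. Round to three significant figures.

ω_n ≈ 0.949 rad/s

Peak time t_p = π/ω_d, so ω_d = π/t_p = π/3.40 = 0.924 rad/s.
ω_n = ω_d/√(1−ζ²) = 0.924/√0.949 = 0.949 rad/s.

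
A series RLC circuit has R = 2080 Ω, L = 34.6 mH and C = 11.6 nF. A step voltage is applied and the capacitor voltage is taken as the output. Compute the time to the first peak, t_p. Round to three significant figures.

t_p ≈ 0.0000788 s

For a series RLC circuit (capacitor voltage as output), ω_n = 1/√(LC) = 1/√(34.6 mH · 11.6 nF) = 49900 rad/s.
ζ = (R/2)·√(C/L) = (2080/2)·√(11.6 nF/34.6 mH) = 0.602.
The damped frequency ω_d = ω_n√(1−ζ²) = 39900 rad/s. t_p = π/ω_d = 0.0000788 s.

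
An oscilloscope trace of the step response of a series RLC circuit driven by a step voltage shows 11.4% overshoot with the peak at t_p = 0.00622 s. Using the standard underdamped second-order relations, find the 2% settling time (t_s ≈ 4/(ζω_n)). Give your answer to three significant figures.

t_s ≈ 0.0115 s

The overshoot fixes ζ = −ln(OS)/√(π²+ln²(OS)) = 0.569.
From t_p = π/ω_d, ω_d = π/0.00622 = 505 rad/s, so ω_n = ω_d/√(1−ζ²) = 614 rad/s.
t_s ≈ 4/(ζω_n) = 4/(0.569·614) = 0.0115 s.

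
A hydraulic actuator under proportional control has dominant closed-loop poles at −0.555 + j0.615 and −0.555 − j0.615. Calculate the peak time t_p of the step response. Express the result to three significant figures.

t_p ≈ 5.11 s

t_p = π/ω_d with ω_d = 0.615 (the imaginary part), so t_p = 5.11 s.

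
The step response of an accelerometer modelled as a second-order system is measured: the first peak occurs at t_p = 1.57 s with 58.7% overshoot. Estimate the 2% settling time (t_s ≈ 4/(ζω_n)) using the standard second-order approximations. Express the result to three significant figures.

ζ from %OS: ζ = |ln 0.587|/√(π²+ln²0.587) = 0.167.
From t_p = π/ω_d, ω_d = π/1.57 = 2.00 rad/s, so ω_n = ω_d/√(1−ζ²) = 2.03 rad/s.
t_s ≈ 4/(ζω_n) = 4/(0.167·2.03) = 11.8 s.

t_s ≈ 11.8 s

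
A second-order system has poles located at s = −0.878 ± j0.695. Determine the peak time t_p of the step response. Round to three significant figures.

t_p = π/ω_d with ω_d = 0.695 (the imaginary part), so t_p = 4.52 s.

t_p ≈ 4.52 s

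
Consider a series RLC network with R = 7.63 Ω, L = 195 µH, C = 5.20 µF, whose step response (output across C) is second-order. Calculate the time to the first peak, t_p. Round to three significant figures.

t_p ≈ 0.000128 s

For a series RLC circuit (capacitor voltage as output), ω_n = 1/√(LC) = 1/√(195 µH · 5.20 µF) = 31400 rad/s.
ζ = (R/2)·√(C/L) = (7.63/2)·√(5.20 µF/195 µH) = 0.623.
The damped frequency ω_d = ω_n√(1−ζ²) = 24600 rad/s. t_p = π/ω_d = 0.000128 s.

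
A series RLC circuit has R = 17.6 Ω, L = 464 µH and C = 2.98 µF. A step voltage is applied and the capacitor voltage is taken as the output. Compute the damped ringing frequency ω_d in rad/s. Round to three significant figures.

For a series RLC circuit (capacitor voltage as output), ω_n = 1/√(LC) = 1/√(464 µH · 2.98 µF) = 26900 rad/s.
ζ = (R/2)·√(C/L) = (17.6/2)·√(2.98 µF/464 µH) = 0.705.
ω_d = 26900·√(1 − 0.705²) = 19100 rad/s.

ω_d ≈ 19100 rad/s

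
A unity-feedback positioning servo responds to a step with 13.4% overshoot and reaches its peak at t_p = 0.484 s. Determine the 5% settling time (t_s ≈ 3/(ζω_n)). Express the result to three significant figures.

ζ from %OS: ζ = |ln 0.134|/√(π²+ln²0.134) = 0.539.
From t_p = π/ω_d, ω_d = π/0.484 = 6.49 rad/s, so ω_n = ω_d/√(1−ζ²) = 7.71 rad/s.
t_s ≈ 3/(ζω_n) = 3/(0.539·7.71) = 0.722 s.

t_s ≈ 0.722 s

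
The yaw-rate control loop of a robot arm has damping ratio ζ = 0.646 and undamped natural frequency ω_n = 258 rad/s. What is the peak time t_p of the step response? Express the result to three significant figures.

t_p ≈ 0.0160 s

The damped frequency is ω_d = ω_n√(1−ζ²) = 258·√(1−0.417) = 197 rad/s.
Peak time t_p = π/ω_d = π/197 = 0.0160 s.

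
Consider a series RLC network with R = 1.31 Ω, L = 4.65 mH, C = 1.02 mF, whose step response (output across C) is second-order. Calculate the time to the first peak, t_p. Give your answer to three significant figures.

For a series RLC circuit (capacitor voltage as output), ω_n = 1/√(LC) = 1/√(4.65 mH · 1.02 mF) = 459 rad/s.
ζ = (R/2)·√(C/L) = (1.31/2)·√(1.02 mF/4.65 mH) = 0.307.
ω_d = ω_n√(1−ζ²) = 437 rad/s. t_p = π/ω_d = 0.00719 s.

t_p ≈ 0.00719 s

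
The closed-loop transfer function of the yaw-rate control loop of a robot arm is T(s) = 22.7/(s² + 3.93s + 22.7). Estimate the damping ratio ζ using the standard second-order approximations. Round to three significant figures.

ω_n = √22.7 = 4.76 rad/s; ζ = 3.93/(2·4.76) = 0.412.

ζ ≈ 0.412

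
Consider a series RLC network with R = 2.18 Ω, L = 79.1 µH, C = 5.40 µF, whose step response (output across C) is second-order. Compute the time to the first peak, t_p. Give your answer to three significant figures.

t_p ≈ 0.0000677 s

For a series RLC circuit (capacitor voltage as output), ω_n = 1/√(LC) = 1/√(79.1 µH · 5.40 µF) = 48400 rad/s.
ζ = (R/2)·√(C/L) = (2.18/2)·√(5.40 µF/79.1 µH) = 0.285.
ω_d = ω_n√(1−ζ²) = 46400 rad/s. t_p = π/ω_d = 0.0000677 s.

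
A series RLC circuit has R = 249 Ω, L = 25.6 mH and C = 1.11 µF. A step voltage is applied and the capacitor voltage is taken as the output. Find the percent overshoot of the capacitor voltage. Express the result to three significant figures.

For a series RLC circuit (capacitor voltage as output), ω_n = 1/√(LC) = 1/√(25.6 mH · 1.11 µF) = 5930 rad/s.
ζ = (R/2)·√(C/L) = (249/2)·√(1.11 µF/25.6 mH) = 0.820.
%OS = 100 e^{−πζ/√(1−ζ²)} with ζ = 0.820 gives 1.11%.

%OS ≈ 1.11%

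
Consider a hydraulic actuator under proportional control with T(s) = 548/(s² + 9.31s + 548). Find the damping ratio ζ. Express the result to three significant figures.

ω_n = √548 = 23.4 rad/s; ζ = 9.31/(2·23.4) = 0.199.

ζ ≈ 0.199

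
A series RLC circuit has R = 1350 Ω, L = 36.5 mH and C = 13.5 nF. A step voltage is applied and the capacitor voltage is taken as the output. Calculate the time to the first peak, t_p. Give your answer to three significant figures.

t_p ≈ 0.0000765 s

For a series RLC circuit (capacitor voltage as output), ω_n = 1/√(LC) = 1/√(36.5 mH · 13.5 nF) = 45000 rad/s.
ζ = (R/2)·√(C/L) = (1350/2)·√(13.5 nF/36.5 mH) = 0.411.
ω_d = 45000·√(1 − 0.411²) = 41100 rad/s. t_p = π/ω_d = 0.0000765 s.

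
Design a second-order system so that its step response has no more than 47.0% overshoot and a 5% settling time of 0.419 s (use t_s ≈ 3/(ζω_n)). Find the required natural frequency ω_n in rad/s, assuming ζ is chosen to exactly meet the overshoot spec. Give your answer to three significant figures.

Inverting the overshoot relation: ζ = |ln 0.470|/√(π² + ln²0.470) = 0.234.
Then ω_n = 3/(ζ t_s) = 3/(0.234 × 0.419) = 30.6 rad/s.

ω_n ≈ 30.6 rad/s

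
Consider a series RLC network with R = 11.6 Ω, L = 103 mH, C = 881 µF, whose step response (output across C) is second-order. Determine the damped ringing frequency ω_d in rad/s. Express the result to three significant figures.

ω_d ≈ 88.6 rad/s

For a series RLC circuit (capacitor voltage as output), ω_n = 1/√(LC) = 1/√(103 mH · 881 µF) = 105 rad/s.
ζ = (R/2)·√(C/L) = (11.6/2)·√(881 µF/103 mH) = 0.536.
ω_d = 105·√(1 − 0.536²) = 88.6 rad/s.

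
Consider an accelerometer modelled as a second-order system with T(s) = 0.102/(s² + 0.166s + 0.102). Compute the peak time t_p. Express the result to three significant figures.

t_p ≈ 10.2 s

Matching coefficients with s² + 2ζω_n s + ω_n² gives ω_n² = 0.102 ⇒ ω_n = 0.319 rad/s, and ζ = 0.166/(2ω_n) = 0.260.
ω_d = 0.319·√(1 − 0.260²) = 0.308 rad/s. Then t_p = π/ω_d = 10.2 s.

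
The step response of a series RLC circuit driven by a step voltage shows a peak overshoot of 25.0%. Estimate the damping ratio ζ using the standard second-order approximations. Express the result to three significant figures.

Inverting the overshoot relation: ζ = |ln 0.250|/√(π² + ln²0.250) = 0.404.

ζ ≈ 0.404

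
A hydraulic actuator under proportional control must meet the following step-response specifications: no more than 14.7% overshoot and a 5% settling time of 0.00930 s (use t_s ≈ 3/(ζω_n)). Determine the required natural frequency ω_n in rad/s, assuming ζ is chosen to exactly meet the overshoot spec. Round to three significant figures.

From %OS = 100·exp(−πζ/√(1−ζ²)), invert to get ζ = −ln(OS)/√(π² + ln²(OS)) with OS = 0.147.
−ln 0.147 = 1.917, so ζ = 1.917/√(π² + 3.676) = 0.521.
Then ω_n = 3/(ζ t_s) = 3/(0.521 × 0.00930) = 619 rad/s.

ω_n ≈ 619 rad/s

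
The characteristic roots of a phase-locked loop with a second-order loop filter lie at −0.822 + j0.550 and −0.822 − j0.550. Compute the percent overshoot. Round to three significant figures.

The poles are at −σ ± jω_d with σ = 0.822 and ω_d = 0.550, so ω_n = √(σ²+ω_d²) = 0.989 rad/s and ζ = σ/ω_n = 0.831.
Overshoot: exp(−π·0.831/√(1−0.831²)) = 0.00914, i.e. 0.914%.

%OS ≈ 0.914%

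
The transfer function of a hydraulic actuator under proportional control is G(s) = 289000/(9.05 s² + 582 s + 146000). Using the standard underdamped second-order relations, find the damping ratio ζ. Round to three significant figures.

Dividing through by 9.05: denominator becomes s² + 64.31 s + 16130.
So ω_n = √16130 = 127 rad/s and ζ = 64.31/(2·127) = 0.253.

ζ ≈ 0.253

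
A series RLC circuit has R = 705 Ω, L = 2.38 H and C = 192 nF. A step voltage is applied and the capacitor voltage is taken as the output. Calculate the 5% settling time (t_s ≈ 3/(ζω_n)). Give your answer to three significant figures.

t_s ≈ 0.0203 s

For a series RLC circuit (capacitor voltage as output), ω_n = 1/√(LC) = 1/√(2.38 H · 192 nF) = 1480 rad/s.
ζ = (R/2)·√(C/L) = (705/2)·√(192 nF/2.38 H) = 0.100.
t_s ≈ 3/(ζω_n) = 0.0203 s.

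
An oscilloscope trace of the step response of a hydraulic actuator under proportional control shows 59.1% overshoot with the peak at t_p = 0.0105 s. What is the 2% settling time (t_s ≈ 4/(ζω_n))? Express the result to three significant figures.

t_s ≈ 0.0799 s

ζ from %OS: ζ = |ln 0.591|/√(π²+ln²0.591) = 0.165.
t_p = π/ω_d ⇒ ω_d = 299 rad/s; then ω_n = ω_d/√(1−ζ²) = 303 rad/s.
t_s ≈ 4/(ζω_n) = 4/(0.165·303) = 0.0799 s.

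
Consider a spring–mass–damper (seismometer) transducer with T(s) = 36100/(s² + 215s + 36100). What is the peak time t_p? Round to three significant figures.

Matching coefficients with s² + 2ζω_n s + ω_n² gives ω_n² = 36100 ⇒ ω_n = 190 rad/s, and ζ = 215/(2ω_n) = 0.566.
ω_d = 190·√(1 − 0.566²) = 157 rad/s. Then t_p = π/ω_d = 0.0201 s.

t_p ≈ 0.0201 s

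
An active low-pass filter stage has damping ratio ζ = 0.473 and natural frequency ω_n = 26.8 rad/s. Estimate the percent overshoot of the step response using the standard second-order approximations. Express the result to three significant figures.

%OS ≈ 18.5%

For an underdamped second-order system, %OS = 100·exp(−πζ/√(1−ζ²)).
πζ/√(1−ζ²) = π·0.473/√(1−0.224) = 1.687, so %OS = 100·e^(−1.687) = 18.5%.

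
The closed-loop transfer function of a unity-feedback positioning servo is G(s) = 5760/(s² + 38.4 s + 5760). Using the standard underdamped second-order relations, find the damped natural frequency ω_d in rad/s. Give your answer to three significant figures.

Matching coefficients with s² + 2ζω_n s + ω_n² gives ω_n² = 5760 ⇒ ω_n = 75.9 rad/s, and ζ = 38.4/(2ω_n) = 0.253.
ω_d = 75.9·√(1 − 0.253²) = 73.4 rad/s.

ω_d ≈ 73.4 rad/s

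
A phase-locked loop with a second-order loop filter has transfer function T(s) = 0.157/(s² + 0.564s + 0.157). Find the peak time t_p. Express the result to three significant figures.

Matching coefficients with s² + 2ζω_n s + ω_n² gives ω_n² = 0.157 ⇒ ω_n = 0.396 rad/s, and ζ = 0.564/(2ω_n) = 0.712.
ω_d = 0.396·√(1 − 0.712²) = 0.278 rad/s. Then t_p = π/ω_d = 11.3 s.

t_p ≈ 11.3 s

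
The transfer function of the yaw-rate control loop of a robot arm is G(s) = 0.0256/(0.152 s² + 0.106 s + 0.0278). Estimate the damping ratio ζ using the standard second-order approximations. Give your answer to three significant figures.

ζ ≈ 0.815

Dividing through by 0.152: denominator becomes s² + 0.6974 s + 0.1829.
So ω_n = √0.1829 = 0.428 rad/s and ζ = 0.6974/(2·0.428) = 0.815.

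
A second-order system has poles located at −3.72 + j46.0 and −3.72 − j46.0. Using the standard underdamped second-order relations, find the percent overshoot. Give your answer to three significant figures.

The poles are at −σ ± jω_d with σ = 3.72 and ω_d = 46.0, so ω_n = √(σ²+ω_d²) = 46.2 rad/s and ζ = σ/ω_n = 0.0806.
%OS = 100·exp(−πζ/√(1−ζ²)) = 77.6%.

%OS ≈ 77.6%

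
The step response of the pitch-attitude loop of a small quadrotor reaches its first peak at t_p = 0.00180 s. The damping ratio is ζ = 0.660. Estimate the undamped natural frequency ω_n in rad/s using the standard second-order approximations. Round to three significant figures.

ω_n ≈ 2320 rad/s

Peak time t_p = π/ω_d, so ω_d = π/t_p = π/0.00180 = 1750 rad/s.
ω_n = ω_d/√(1−ζ²) = 1750/√0.564 = 2320 rad/s.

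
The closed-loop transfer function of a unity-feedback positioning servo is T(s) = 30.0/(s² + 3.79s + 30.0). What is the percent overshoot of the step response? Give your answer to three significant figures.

Comparing the denominator to s² + 2ζω_n s + ω_n²: ω_n = √30.0 = 5.48 rad/s, and 2ζω_n = 3.79 so ζ = 3.79/(2·5.48) = 0.346.
%OS = 100 e^{−πζ/√(1−ζ²)} with ζ = 0.346 gives 31.4%.

%OS ≈ 31.4%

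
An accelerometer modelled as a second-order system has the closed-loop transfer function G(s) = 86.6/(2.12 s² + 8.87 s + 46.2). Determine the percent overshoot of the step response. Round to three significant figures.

%OS ≈ 20.7%

Dividing through by 2.12: denominator becomes s² + 4.184 s + 21.79.
So ω_n = √21.79 = 4.67 rad/s and ζ = 4.184/(2·4.67) = 0.448.
%OS = 100·exp(−πζ/√(1−ζ²)) = 20.7%.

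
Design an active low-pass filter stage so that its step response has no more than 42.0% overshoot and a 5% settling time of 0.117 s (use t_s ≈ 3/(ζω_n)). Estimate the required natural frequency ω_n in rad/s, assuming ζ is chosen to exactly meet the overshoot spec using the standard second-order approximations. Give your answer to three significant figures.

Inverting the overshoot relation: ζ = |ln 0.420|/√(π² + ln²0.420) = 0.266.
From t_s ≈ 3/(ζω_n): ω_n = 3/(ζ·t_s) = 3/(0.266·0.117) = 96.3 rad/s.

ω_n ≈ 96.3 rad/s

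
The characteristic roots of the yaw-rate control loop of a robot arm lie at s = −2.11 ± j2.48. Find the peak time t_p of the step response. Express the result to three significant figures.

t_p ≈ 1.27 s

t_p = π/ω_d with ω_d = 2.48 (the imaginary part), so t_p = 1.27 s.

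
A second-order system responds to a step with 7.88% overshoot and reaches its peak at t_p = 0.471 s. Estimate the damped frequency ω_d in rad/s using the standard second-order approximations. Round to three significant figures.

t_p = π/ω_d, so ω_d = π/0.471 = 6.67 rad/s.

ω_d ≈ 6.67 rad/s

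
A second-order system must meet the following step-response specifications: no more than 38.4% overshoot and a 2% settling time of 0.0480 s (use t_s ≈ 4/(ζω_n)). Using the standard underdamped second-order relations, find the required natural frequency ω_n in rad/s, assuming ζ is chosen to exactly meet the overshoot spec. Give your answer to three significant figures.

From %OS = 100·exp(−πζ/√(1−ζ²)), invert to get ζ = −ln(OS)/√(π² + ln²(OS)) with OS = 0.384.
−ln 0.384 = 0.9571, so ζ = 0.9571/√(π² + 0.9161) = 0.291.
Then ω_n = 4/(ζ t_s) = 4/(0.291 × 0.0480) = 286 rad/s.

ω_n ≈ 286 rad/s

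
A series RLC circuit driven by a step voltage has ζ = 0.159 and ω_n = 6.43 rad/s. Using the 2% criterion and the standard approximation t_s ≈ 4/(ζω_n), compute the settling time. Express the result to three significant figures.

t_s ≈ 3.91 s

t_s ≈ 4/(ζω_n) = 4/(0.159 × 6.43) = 3.91 s.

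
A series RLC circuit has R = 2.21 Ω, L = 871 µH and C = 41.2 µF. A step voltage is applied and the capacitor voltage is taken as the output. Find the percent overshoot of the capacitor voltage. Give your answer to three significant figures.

For a series RLC circuit (capacitor voltage as output), ω_n = 1/√(LC) = 1/√(871 µH · 41.2 µF) = 5280 rad/s.
ζ = (R/2)·√(C/L) = (2.21/2)·√(41.2 µF/871 µH) = 0.240.
%OS = 100 e^{−πζ/√(1−ζ²)} with ζ = 0.240 gives 45.9%.

%OS ≈ 45.9%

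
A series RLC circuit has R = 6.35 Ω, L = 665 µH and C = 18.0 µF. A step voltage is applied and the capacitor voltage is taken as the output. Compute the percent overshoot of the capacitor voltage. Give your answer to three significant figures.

For a series RLC circuit (capacitor voltage as output), ω_n = 1/√(LC) = 1/√(665 µH · 18.0 µF) = 9140 rad/s.
ζ = (R/2)·√(C/L) = (6.35/2)·√(18.0 µF/665 µH) = 0.522.
Overshoot: exp(−π·0.522/√(1−0.522²)) = 0.146, i.e. 14.6%.

%OS ≈ 14.6%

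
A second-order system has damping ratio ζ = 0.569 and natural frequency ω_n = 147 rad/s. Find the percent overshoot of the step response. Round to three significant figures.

%OS ≈ 11.4%

For an underdamped second-order system, %OS = 100·exp(−πζ/√(1−ζ²)).
πζ/√(1−ζ²) = π·0.569/√(1−0.324) = 2.174, so %OS = 100·e^(−2.174) = 11.4%.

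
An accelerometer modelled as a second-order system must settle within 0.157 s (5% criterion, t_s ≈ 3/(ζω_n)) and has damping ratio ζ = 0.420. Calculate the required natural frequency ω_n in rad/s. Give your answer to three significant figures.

Rearranging t_s ≈ 3/(ζω_n) gives ω_n = 3/(ζ·t_s) = 3/(0.420 × 0.157) = 45.5 rad/s.

ω_n ≈ 45.5 rad/s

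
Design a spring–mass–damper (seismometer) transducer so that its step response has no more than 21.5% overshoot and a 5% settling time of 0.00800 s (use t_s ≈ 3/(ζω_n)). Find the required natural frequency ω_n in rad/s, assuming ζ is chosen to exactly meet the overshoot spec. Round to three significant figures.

ω_n ≈ 853 rad/s

ζ = −ln(OS)/√(π² + (ln OS)²). With OS = 0.215, ln OS = −1.537 and ζ = 1.537/3.497 = 0.439.
From t_s ≈ 3/(ζω_n): ω_n = 3/(ζ·t_s) = 3/(0.439·0.00800) = 853 rad/s.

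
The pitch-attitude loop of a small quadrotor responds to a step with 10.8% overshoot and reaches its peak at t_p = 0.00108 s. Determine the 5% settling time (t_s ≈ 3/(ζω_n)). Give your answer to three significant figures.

ζ from %OS: ζ = |ln 0.108|/√(π²+ln²0.108) = 0.578.
From t_p = π/ω_d, ω_d = π/0.00108 = 2910 rad/s, so ω_n = ω_d/√(1−ζ²) = 3560 rad/s.
t_s ≈ 3/(ζω_n) = 3/(0.578·3560) = 0.00146 s.

t_s ≈ 0.00146 s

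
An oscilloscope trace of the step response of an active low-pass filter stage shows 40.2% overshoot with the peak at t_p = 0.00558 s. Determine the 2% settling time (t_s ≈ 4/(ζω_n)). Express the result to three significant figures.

t_s ≈ 0.0245 s

The overshoot fixes ζ = −ln(OS)/√(π²+ln²(OS)) = 0.279.
From t_p = π/ω_d, ω_d = π/0.00558 = 563 rad/s, so ω_n = ω_d/√(1−ζ²) = 586 rad/s.
t_s ≈ 4/(ζω_n) = 4/(0.279·586) = 0.0245 s.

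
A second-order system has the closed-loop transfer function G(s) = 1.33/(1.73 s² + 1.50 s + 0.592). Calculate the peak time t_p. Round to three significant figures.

Dividing through by 1.73: denominator becomes s² + 0.8671 s + 0.3422.
So ω_n = √0.3422 = 0.585 rad/s and ζ = 0.8671/(2·0.585) = 0.741.
ω_d = 0.585·√(1 − 0.741²) = 0.393 rad/s. t_p = π/ω_d = 8.00 s.

t_p ≈ 8.00 s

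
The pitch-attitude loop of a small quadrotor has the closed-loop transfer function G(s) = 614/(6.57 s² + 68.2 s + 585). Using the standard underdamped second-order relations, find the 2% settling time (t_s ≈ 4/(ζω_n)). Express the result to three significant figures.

t_s ≈ 0.771 s

Dividing through by 6.57: denominator becomes s² + 10.38 s + 89.04.
So ω_n = √89.04 = 9.44 rad/s and ζ = 10.38/(2·9.44) = 0.550.
t_s ≈ 4/(ζω_n) = 0.771 s.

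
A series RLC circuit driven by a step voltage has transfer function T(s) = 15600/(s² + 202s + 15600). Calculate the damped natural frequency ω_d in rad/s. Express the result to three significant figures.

Comparing the denominator to s² + 2ζω_n s + ω_n²: ω_n = √15600 = 125 rad/s, and 2ζω_n = 202 so ζ = 202/(2·125) = 0.809.
The damped frequency ω_d = ω_n√(1−ζ²) = 73.5 rad/s.

ω_d ≈ 73.5 rad/s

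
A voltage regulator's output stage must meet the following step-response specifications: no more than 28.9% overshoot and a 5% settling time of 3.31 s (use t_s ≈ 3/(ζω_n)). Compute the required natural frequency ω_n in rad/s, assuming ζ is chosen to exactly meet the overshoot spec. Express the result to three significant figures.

ω_n ≈ 2.47 rad/s

From %OS = 100·exp(−πζ/√(1−ζ²)), invert to get ζ = −ln(OS)/√(π² + ln²(OS)) with OS = 0.289.
−ln 0.289 = 1.241, so ζ = 1.241/√(π² + 1.541) = 0.367.
From t_s ≈ 3/(ζω_n): ω_n = 3/(ζ·t_s) = 3/(0.367·3.31) = 2.47 rad/s.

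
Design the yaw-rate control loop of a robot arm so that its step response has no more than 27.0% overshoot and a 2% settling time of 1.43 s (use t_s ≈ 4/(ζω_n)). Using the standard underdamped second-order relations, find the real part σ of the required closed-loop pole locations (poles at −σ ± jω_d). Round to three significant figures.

The settling-time spec alone fixes σ = ζω_n = 4/t_s = 4/1.43 = 2.80.
(Overshoot then fixes ζ = 0.385 and hence ω_d = σ·√(1−ζ²)/ζ = 6.71 rad/s.)

σ ≈ 2.80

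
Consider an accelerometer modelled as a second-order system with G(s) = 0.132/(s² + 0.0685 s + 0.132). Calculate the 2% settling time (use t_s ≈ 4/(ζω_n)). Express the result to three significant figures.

t_s ≈ 117 s

ω_n = √0.132 = 0.363 rad/s; ζ = 0.0685/(2·0.363) = 0.0943.
t_s ≈ 4/(ζω_n) = 4/(0.0943·0.363) = 117 s.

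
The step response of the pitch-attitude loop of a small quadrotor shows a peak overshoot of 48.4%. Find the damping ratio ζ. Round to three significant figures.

ζ ≈ 0.225

From %OS = 100·exp(−πζ/√(1−ζ²)), invert to get ζ = −ln(OS)/√(π² + ln²(OS)) with OS = 0.484.
−ln 0.484 = 0.7257, so ζ = 0.7257/√(π² + 0.5266) = 0.225.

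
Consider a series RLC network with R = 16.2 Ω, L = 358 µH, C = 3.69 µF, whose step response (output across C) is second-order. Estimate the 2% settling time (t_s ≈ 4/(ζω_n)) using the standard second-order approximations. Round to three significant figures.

t_s ≈ 0.000177 s

For a series RLC circuit (capacitor voltage as output), ω_n = 1/√(LC) = 1/√(358 µH · 3.69 µF) = 27500 rad/s.
ζ = (R/2)·√(C/L) = (16.2/2)·√(3.69 µF/358 µH) = 0.822.
t_s ≈ 4/(ζω_n) = 0.000177 s.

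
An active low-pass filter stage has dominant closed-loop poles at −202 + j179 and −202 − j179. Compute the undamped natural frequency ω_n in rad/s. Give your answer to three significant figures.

With σ = 202, ω_d = 179: ω_n = √(σ²+ω_d²) = 270 rad/s, ζ = σ/ω_n = 0.748.

ω_n ≈ 270 rad/s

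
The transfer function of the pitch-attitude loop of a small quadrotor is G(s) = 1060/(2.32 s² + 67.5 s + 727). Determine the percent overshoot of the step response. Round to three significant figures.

%OS ≈ 1.08%

Dividing through by 2.32: denominator becomes s² + 29.09 s + 313.4.
So ω_n = √313.4 = 17.7 rad/s and ζ = 29.09/(2·17.7) = 0.822.
Overshoot: exp(−π·0.822/√(1−0.822²)) = 0.0108, i.e. 1.08%.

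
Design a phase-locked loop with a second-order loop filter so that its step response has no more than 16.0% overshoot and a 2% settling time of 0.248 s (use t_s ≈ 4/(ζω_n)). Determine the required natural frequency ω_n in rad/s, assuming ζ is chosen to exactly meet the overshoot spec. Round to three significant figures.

ω_n ≈ 32.0 rad/s

Inverting the overshoot relation: ζ = |ln 0.160|/√(π² + ln²0.160) = 0.504.
Then ω_n = 4/(ζ t_s) = 4/(0.504 × 0.248) = 32.0 rad/s.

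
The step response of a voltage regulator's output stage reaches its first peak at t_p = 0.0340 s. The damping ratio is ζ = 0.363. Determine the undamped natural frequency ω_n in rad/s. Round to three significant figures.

ω_n ≈ 99.2 rad/s

Peak time t_p = π/ω_d, so ω_d = π/t_p = π/0.0340 = 92.4 rad/s.
ω_n = ω_d/√(1−ζ²) = 92.4/√0.868 = 99.2 rad/s.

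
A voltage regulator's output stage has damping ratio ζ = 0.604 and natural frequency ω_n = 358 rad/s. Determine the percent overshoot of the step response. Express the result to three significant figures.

For an underdamped second-order system, %OS = 100·exp(−πζ/√(1−ζ²)).
πζ/√(1−ζ²) = π·0.604/√(1−0.365) = 2.381, so %OS = 100·e^(−2.381) = 9.25%.

%OS ≈ 9.25%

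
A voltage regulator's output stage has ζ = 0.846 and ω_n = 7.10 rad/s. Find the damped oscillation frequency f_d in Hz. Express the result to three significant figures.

ω_d = ω_n√(1−ζ²) = 7.10·√0.284 = 3.79 rad/s.
f_d = ω_d/(2π) = 0.602 Hz.

f_d ≈ 0.602 Hz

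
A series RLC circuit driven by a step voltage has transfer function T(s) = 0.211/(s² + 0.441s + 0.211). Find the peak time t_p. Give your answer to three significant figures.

t_p ≈ 7.80 s

Matching coefficients with s² + 2ζω_n s + ω_n² gives ω_n² = 0.211 ⇒ ω_n = 0.459 rad/s, and ζ = 0.441/(2ω_n) = 0.480.
ω_d = ω_n√(1−ζ²) = 0.403 rad/s. Then t_p = π/ω_d = 7.80 s.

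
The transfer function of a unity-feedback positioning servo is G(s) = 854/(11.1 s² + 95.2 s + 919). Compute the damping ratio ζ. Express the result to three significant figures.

Dividing through by 11.1: denominator becomes s² + 8.577 s + 82.79.
So ω_n = √82.79 = 9.10 rad/s and ζ = 8.577/(2·9.10) = 0.471.

ζ ≈ 0.471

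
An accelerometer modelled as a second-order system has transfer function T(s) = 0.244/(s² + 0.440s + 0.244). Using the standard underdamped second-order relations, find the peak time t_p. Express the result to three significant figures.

t_p ≈ 7.10 s

ω_n = √0.244 = 0.494 rad/s; ζ = 0.440/(2·0.494) = 0.445.
ω_d = ω_n√(1−ζ²) = 0.442 rad/s. Then t_p = π/ω_d = 7.10 s.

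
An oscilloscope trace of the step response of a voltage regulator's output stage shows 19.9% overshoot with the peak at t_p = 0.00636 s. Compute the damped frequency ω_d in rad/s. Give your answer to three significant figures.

t_p = π/ω_d, so ω_d = π/0.00636 = 494 rad/s.

ω_d ≈ 494 rad/s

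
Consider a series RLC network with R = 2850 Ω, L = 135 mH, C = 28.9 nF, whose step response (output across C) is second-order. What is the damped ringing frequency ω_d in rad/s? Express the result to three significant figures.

ω_d ≈ 12000 rad/s

For a series RLC circuit (capacitor voltage as output), ω_n = 1/√(LC) = 1/√(135 mH · 28.9 nF) = 16000 rad/s.
ζ = (R/2)·√(C/L) = (2850/2)·√(28.9 nF/135 mH) = 0.659.
The damped frequency ω_d = ω_n√(1−ζ²) = 12000 rad/s.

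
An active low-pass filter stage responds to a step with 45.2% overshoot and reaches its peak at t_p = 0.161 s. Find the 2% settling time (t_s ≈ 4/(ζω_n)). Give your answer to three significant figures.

t_s ≈ 0.811 s

ζ from %OS: ζ = |ln 0.452|/√(π²+ln²0.452) = 0.245.
From t_p = π/ω_d, ω_d = π/0.161 = 19.5 rad/s, so ω_n = ω_d/√(1−ζ²) = 20.1 rad/s.
t_s ≈ 4/(ζω_n) = 4/(0.245·20.1) = 0.811 s.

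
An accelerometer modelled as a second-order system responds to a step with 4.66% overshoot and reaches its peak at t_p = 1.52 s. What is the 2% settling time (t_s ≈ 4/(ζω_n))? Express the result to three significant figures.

From the overshoot, ζ = −ln(OS)/√(π²+ln²(OS)) = 0.698.
t_p = π/ω_d ⇒ ω_d = 2.07 rad/s; then ω_n = ω_d/√(1−ζ²) = 2.89 rad/s.
t_s ≈ 4/(ζω_n) = 4/(0.698·2.89) = 1.98 s.

t_s ≈ 1.98 s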